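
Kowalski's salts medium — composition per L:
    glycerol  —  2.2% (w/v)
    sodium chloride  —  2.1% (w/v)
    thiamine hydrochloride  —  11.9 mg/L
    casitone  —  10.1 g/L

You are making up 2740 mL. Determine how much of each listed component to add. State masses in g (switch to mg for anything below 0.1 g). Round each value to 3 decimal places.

Scale factor relative to 1 L: 2.74.
glycerol: 2.2% w/v = 22 g/L → 22 × 2.74 L = 60.280 g
sodium chloride: 2.1 g per 100 mL × 2740 mL ÷ 100 = 57.540 g
thiamine hydrochloride: 11.9 mg/L × 2.74 L = 32.606 mg
casitone: 10.1 g/L × 2.74 L = 27.674 g

glycerol 60.280 g; sodium chloride 57.540 g; thiamine hydrochloride 32.606 mg; casitone 27.674 g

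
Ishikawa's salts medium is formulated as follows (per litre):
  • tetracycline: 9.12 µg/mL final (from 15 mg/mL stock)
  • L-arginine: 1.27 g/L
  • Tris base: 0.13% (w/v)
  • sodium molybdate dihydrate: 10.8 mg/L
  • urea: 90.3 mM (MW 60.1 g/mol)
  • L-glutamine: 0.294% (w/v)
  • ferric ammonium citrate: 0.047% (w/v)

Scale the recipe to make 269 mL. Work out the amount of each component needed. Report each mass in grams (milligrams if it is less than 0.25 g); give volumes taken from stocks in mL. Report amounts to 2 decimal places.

Target volume = 269 mL = 0.269 L.
tetracycline: dilute stock: 9.12 µg/mL × 269 mL ÷ 15000 µg/mL = 0.16 mL
L-arginine: 1.27 g/L × 0.269 L = 0.34 g
Tris base: 0.13% w/v = 1.3 g/L → 1.3 × 0.269 L = 0.35 g
sodium molybdate dihydrate: 10.8 mg/L × 0.269 L = 2.91 mg
urea: 90.3 mmol/L × 60.1 g/mol × 0.269 L ÷ 1000 = 1.46 g
L-glutamine: 0.294 g per 100 mL × 269 mL ÷ 100 = 0.79 g
ferric ammonium citrate: 0.047 g per 100 mL × 269 mL ÷ 100 = 0.12643 g = 126.43 mg

tetracycline 0.16 mL; L-arginine 0.34 g; Tris base 0.35 g; sodium molybdate dihydrate 2.91 mg; urea 1.46 g; L-glutamine 0.79 g; ferric ammonium citrate 126.43 mg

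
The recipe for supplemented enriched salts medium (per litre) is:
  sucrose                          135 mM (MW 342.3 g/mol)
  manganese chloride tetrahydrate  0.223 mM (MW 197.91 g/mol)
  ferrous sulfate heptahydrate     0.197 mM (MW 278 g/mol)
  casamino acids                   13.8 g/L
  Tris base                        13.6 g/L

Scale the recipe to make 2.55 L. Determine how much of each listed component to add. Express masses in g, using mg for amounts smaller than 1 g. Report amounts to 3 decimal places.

Scale factor relative to 1 L: 2.55.
sucrose: 135 mmol/L × 342.3 g/mol × 2.55 L ÷ 1000 = 117.837 g
manganese chloride tetrahydrate: 0.223 mmol/L × 197.91 mg/mmol × 2.55 L = 112.542 mg
ferrous sulfate heptahydrate: 0.197 mmol/L × 278 mg/mmol × 2.55 L = 139.653 mg
casamino acids: 13.8 g/L × 2.55 L = 35.190 g
Tris base: 13.6 g/L × 2.55 L = 34.680 g

sucrose 117.837 g; manganese chloride tetrahydrate 112.542 mg; ferrous sulfate heptahydrate 139.653 mg; casamino acids 35.190 g; Tris base 34.680 g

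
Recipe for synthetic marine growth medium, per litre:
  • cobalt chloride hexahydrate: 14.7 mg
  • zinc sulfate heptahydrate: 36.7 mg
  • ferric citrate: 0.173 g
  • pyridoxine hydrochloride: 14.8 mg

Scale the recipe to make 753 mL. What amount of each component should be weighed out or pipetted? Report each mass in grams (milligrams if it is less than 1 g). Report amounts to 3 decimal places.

cobalt chloride hexahydrate 11.069 mg; zinc sulfate heptahydrate 27.635 mg; ferric citrate 130.269 mg; pyridoxine hydrochloride 11.144 mg

Scale factor = 753 mL / 1000 mL = 0.753.
cobalt chloride hexahydrate: 14.7 mg × (753 mL / 1000 mL) = 11.069 mg
zinc sulfate heptahydrate: 36.7 mg × (753 mL / 1000 mL) = 27.635 mg
ferric citrate: 0.173 g × (753 mL / 1000 mL) = 0.130269 g = 130.269 mg
pyridoxine hydrochloride: 14.8 mg × (753 mL / 1000 mL) = 11.144 mg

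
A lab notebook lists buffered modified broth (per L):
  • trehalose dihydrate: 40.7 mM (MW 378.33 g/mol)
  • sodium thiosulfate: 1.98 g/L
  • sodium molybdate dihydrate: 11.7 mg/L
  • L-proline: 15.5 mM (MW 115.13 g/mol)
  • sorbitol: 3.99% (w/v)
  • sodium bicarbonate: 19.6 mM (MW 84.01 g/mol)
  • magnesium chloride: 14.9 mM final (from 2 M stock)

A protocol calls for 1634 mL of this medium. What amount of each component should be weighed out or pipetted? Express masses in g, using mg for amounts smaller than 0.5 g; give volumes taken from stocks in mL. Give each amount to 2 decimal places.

trehalose dihydrate 25.16 g; sodium thiosulfate 3.24 g; sodium molybdate dihydrate 19.12 mg; L-proline 2.92 g; sorbitol 65.20 g; sodium bicarbonate 2.69 g; magnesium chloride 12.17 mL

Target volume = 1634 mL = 1.634 L.
trehalose dihydrate: 40.7 mmol/L × 378.33 g/mol × 1.634 L ÷ 1000 = 25.16 g
sodium thiosulfate: 1.98 g/L × 1.634 L = 3.24 g
sodium molybdate dihydrate: 11.7 mg/L × 1.634 L = 19.12 mg
L-proline: 15.5 mmol/L × 115.13 g/mol × 1.634 L ÷ 1000 = 2.92 g
sorbitol: 3.99% w/v = 39.9 g/L → 39.9 × 1.634 L = 65.20 g
sodium bicarbonate: 19.6 mmol/L × 84.01 g/mol × 1.634 L ÷ 1000 = 2.69 g
magnesium chloride: V = C2·V2/C1 = 14.9 mM × 1634 mL ÷ 2000 mM = 12.17 mL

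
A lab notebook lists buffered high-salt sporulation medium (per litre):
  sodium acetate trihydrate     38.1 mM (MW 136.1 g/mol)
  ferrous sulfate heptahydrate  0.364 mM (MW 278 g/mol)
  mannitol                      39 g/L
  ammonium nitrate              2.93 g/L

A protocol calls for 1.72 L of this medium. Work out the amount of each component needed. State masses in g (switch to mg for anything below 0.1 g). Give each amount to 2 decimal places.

Scale factor relative to 1 L: 1.72.
sodium acetate trihydrate: 38.1 mmol/L × 136.1 g/mol × 1.72 L ÷ 1000 = 8.92 g
ferrous sulfate heptahydrate: 0.364 mmol/L × 278 g/mol × 1.72 L ÷ 1000 = 0.17 g
mannitol: 39 g/L × 1.72 L = 67.08 g
ammonium nitrate: 2.93 g/L × 1.72 L = 5.04 g

sodium acetate trihydrate 8.92 g; ferrous sulfate heptahydrate 0.17 g; mannitol 67.08 g; ammonium nitrate 5.04 g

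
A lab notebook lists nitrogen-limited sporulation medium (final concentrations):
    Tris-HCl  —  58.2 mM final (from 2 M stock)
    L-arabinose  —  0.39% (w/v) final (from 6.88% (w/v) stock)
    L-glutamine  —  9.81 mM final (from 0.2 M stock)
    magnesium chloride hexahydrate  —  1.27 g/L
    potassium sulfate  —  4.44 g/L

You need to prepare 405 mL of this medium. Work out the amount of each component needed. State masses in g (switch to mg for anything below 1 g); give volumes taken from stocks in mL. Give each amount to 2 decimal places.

Tris-HCl 11.79 mL; L-arabinose 22.96 mL; L-glutamine 19.87 mL; magnesium chloride hexahydrate 514.35 mg; potassium sulfate 1.80 g

Target volume = 405 mL = 0.405 L.
Tris-HCl: dilute stock: 58.2 mM × 405 mL ÷ 2000 mM = 11.79 mL
L-arabinose: dilute stock: 0.39% ÷ 6.88% × 405 mL = 22.96 mL
L-glutamine: dilute stock: 9.81 mM × 405 mL ÷ 200 mM = 19.87 mL
magnesium chloride hexahydrate: 1.27 g/L × 0.405 L = 0.51435 g = 514.35 mg
potassium sulfate: 4.44 g/L × 0.405 L = 1.80 g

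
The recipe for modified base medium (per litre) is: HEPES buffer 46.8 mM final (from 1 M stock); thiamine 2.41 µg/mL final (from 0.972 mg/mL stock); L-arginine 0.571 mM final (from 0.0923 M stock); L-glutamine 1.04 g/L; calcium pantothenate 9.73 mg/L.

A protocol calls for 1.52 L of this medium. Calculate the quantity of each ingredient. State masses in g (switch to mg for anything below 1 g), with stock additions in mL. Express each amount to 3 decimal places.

HEPES buffer 71.136 mL; thiamine 3.769 mL; L-arginine 9.403 mL; L-glutamine 1.581 g; calcium pantothenate 14.790 mg

Scale factor relative to 1 L: 1.52.
HEPES buffer: dilute stock: 46.8 mM × 1520 mL ÷ 1000 mM = 71.136 mL
thiamine: dilute stock: 2.41 µg/mL × 1520 mL ÷ 972 µg/mL = 3.769 mL
L-arginine: V = C2·V2/C1 = 0.571 mM × 1520 mL ÷ 92.3 mM = 9.403 mL
L-glutamine: 1.04 g/L × 1.52 L = 1.581 g
calcium pantothenate: 9.73 mg/L × 1.52 L = 14.790 mg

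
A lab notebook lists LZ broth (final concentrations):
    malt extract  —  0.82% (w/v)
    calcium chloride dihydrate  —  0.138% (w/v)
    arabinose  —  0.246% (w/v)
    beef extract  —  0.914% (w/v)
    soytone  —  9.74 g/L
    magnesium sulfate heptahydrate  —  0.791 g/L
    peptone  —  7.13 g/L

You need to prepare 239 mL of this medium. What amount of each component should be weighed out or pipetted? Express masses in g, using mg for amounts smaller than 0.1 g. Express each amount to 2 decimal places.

Target volume = 239 mL = 0.239 L.
malt extract: 0.82% w/v = 8.2 g/L → 8.2 × 0.239 L = 1.96 g
calcium chloride dihydrate: 0.138 g per 100 mL × 239 mL ÷ 100 = 0.33 g
arabinose: 0.246% w/v = 2.46 g/L → 2.46 × 0.239 L = 0.59 g
beef extract: 0.914 g per 100 mL × 239 mL ÷ 100 = 2.18 g
soytone: 9.74 g/L × 0.239 L = 2.33 g
magnesium sulfate heptahydrate: 0.791 g/L × 0.239 L = 0.19 g
peptone: 7.13 g/L × 0.239 L = 1.70 g

malt extract 1.96 g; calcium chloride dihydrate 0.33 g; arabinose 0.59 g; beef extract 2.18 g; soytone 2.33 g; magnesium sulfate heptahydrate 0.19 g; peptone 1.70 g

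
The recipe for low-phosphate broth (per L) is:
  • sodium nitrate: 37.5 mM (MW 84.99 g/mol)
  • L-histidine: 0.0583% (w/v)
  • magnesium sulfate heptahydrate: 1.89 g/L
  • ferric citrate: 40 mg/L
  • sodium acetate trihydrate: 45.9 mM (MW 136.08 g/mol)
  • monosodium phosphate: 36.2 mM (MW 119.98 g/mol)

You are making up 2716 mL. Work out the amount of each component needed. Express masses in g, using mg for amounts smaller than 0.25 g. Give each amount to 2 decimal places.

Scale factor relative to 1 L: 2.716.
sodium nitrate: 37.5 mmol/L × 84.99 g/mol × 2.716 L ÷ 1000 = 8.66 g
L-histidine: 0.0583% w/v = 0.583 g/L → 0.583 × 2.716 L = 1.58 g
magnesium sulfate heptahydrate: 1.89 g/L × 2.716 L = 5.13 g
ferric citrate: 40 mg/L × 2.716 L = 108.64 mg
sodium acetate trihydrate: 45.9 mmol/L × 136.08 g/mol × 2.716 L ÷ 1000 = 16.96 g
monosodium phosphate: 36.2 mmol/L × 119.98 g/mol × 2.716 L ÷ 1000 = 11.80 g

sodium nitrate 8.66 g; L-histidine 1.58 g; magnesium sulfate heptahydrate 5.13 g; ferric citrate 108.64 mg; sodium acetate trihydrate 16.96 g; monosodium phosphate 11.80 g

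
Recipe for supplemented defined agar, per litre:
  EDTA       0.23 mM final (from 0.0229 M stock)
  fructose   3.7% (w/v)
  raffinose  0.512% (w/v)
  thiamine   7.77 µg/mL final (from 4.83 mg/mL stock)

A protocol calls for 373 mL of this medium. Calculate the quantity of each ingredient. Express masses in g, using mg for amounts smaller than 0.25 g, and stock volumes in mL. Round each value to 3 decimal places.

EDTA 3.746 mL; fructose 13.801 g; raffinose 1.910 g; thiamine 0.600 mL

Working volume: 373 mL = 0.373 L.
EDTA: dilute stock: 0.23 mM × 373 mL ÷ 22.9 mM = 3.746 mL
fructose: 3.7% w/v = 37 g/L → 37 × 0.373 L = 13.801 g
raffinose: 0.512% w/v = 5.12 g/L → 5.12 × 0.373 L = 1.910 g
thiamine: C1V1 = C2V2 → 7.77 µg/mL × 373 mL ÷ 4830 µg/mL = 0.600 mL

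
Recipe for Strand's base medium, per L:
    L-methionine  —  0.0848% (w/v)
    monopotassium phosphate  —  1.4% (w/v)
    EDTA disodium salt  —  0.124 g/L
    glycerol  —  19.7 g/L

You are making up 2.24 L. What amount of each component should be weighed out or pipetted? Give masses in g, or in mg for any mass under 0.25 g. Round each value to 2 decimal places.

L-methionine 1.90 g; monopotassium phosphate 31.36 g; EDTA disodium salt 0.28 g; glycerol 44.13 g

Scale factor relative to 1 L: 2.24.
L-methionine: 0.0848% w/v = 0.848 g/L → 0.848 × 2.24 L = 1.90 g
monopotassium phosphate: 1.4 g per 100 mL × 2240 mL ÷ 100 = 31.36 g
EDTA disodium salt: 0.124 g/L × 2.24 L = 0.28 g
glycerol: 19.7 g/L × 2.24 L = 44.13 g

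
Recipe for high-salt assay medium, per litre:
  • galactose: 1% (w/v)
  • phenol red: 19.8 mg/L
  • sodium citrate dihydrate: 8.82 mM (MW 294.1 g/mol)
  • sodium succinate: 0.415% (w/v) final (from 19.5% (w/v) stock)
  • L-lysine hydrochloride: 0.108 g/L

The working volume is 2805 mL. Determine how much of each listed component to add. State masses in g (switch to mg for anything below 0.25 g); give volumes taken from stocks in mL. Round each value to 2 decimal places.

galactose 28.05 g; phenol red 55.54 mg; sodium citrate dihydrate 7.28 g; sodium succinate 59.70 mL; L-lysine hydrochloride 0.30 g

Target volume = 2805 mL = 2.805 L.
galactose: 1 g per 100 mL × 2805 mL ÷ 100 = 28.05 g
phenol red: 19.8 mg/L × 2.805 L = 55.54 mg
sodium citrate dihydrate: 8.82 mmol/L × 294.1 g/mol × 2.805 L ÷ 1000 = 7.28 g
sodium succinate: dilute stock: 0.415% ÷ 19.5% × 2805 mL = 59.70 mL
L-lysine hydrochloride: 0.108 g/L × 2.805 L = 0.30 g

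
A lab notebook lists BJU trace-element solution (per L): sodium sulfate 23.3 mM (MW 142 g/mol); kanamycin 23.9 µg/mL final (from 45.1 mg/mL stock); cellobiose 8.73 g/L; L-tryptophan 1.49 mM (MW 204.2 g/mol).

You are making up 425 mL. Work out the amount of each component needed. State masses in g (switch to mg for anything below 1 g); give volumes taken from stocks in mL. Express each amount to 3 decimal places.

Scale factor relative to 1 L: 0.425.
sodium sulfate: 23.3 mmol/L × 142 g/mol × 0.425 L ÷ 1000 = 1.406 g
kanamycin: V = C2·V2/C1 = 23.9 µg/mL × 425 mL ÷ 45100 µg/mL = 0.225 mL
cellobiose: 8.73 g/L × 0.425 L = 3.710 g
L-tryptophan: 1.49 mmol/L × 204.2 mg/mmol × 0.425 L = 129.310 mg

sodium sulfate 1.406 g; kanamycin 0.225 mL; cellobiose 3.710 g; L-tryptophan 129.310 mg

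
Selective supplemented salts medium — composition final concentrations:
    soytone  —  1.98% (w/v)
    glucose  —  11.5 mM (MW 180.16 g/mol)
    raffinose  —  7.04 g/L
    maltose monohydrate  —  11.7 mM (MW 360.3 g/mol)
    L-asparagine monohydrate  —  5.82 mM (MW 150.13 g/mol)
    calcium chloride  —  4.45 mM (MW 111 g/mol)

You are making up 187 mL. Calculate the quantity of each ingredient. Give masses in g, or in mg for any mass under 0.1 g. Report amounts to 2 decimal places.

soytone 3.70 g; glucose 0.39 g; raffinose 1.32 g; maltose monohydrate 0.79 g; L-asparagine monohydrate 0.16 g; calcium chloride 92.37 mg

Target volume = 187 mL = 0.187 L.
soytone: 1.98 g per 100 mL × 187 mL ÷ 100 = 3.70 g
glucose: 11.5 mmol/L × 180.16 g/mol × 0.187 L ÷ 1000 = 0.39 g
raffinose: 7.04 g/L × 0.187 L = 1.32 g
maltose monohydrate: 11.7 mmol/L × 360.3 g/mol × 0.187 L ÷ 1000 = 0.79 g
L-asparagine monohydrate: 5.82 mmol/L × 150.13 g/mol × 0.187 L ÷ 1000 = 0.16 g
calcium chloride: 4.45 mmol/L × 111 mg/mmol × 0.187 L = 92.37 mg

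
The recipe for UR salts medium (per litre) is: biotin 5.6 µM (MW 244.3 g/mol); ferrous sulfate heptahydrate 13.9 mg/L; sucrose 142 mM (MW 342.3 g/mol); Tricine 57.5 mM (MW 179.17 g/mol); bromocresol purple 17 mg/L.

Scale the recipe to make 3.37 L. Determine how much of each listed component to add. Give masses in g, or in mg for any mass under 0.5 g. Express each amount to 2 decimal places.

biotin 4.61 mg; ferrous sulfate heptahydrate 46.84 mg; sucrose 163.80 g; Tricine 34.72 g; bromocresol purple 57.29 mg

Working volume: 3.37 L.
biotin: 5.6 µmol/L × 244.3 g/mol × 3.37 L ÷ 1000 = 4.61 mg
ferrous sulfate heptahydrate: 13.9 mg/L × 3.37 L = 46.84 mg
sucrose: 142 mmol/L × 342.3 g/mol × 3.37 L ÷ 1000 = 163.80 g
Tricine: 57.5 mmol/L × 179.17 g/mol × 3.37 L ÷ 1000 = 34.72 g
bromocresol purple: 17 mg/L × 3.37 L = 57.29 mg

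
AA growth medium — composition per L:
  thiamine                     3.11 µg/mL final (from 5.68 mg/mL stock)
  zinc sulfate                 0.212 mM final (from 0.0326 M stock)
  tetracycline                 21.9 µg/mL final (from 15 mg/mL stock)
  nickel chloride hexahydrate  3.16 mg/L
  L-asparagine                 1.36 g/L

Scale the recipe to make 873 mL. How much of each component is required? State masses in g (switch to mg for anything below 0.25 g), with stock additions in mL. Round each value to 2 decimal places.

thiamine 0.48 mL; zinc sulfate 5.68 mL; tetracycline 1.27 mL; nickel chloride hexahydrate 2.76 mg; L-asparagine 1.19 g

Scale factor relative to 1 L: 0.873.
thiamine: V = C2·V2/C1 = 3.11 µg/mL × 873 mL ÷ 5680 µg/mL = 0.48 mL
zinc sulfate: dilute stock: 0.212 mM × 873 mL ÷ 32.6 mM = 5.68 mL
tetracycline: V = C2·V2/C1 = 21.9 µg/mL × 873 mL ÷ 15000 µg/mL = 1.27 mL
nickel chloride hexahydrate: 3.16 mg/L × 0.873 L = 2.76 mg
L-asparagine: 1.36 g/L × 0.873 L = 1.19 g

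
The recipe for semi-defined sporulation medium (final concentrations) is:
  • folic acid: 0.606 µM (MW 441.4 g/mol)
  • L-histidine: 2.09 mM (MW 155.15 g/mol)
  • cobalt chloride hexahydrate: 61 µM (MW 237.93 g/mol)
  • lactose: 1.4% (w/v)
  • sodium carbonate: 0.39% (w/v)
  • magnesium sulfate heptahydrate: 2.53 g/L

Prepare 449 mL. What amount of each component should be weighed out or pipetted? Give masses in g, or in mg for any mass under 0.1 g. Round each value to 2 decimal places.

Scale factor relative to 1 L: 0.449.
folic acid: 0.606 µmol/L × 441.4 g/mol × 0.449 L ÷ 1000 = 0.12 mg
L-histidine: 2.09 mmol/L × 155.15 g/mol × 0.449 L ÷ 1000 = 0.15 g
cobalt chloride hexahydrate: 61 µmol/L × 237.93 g/mol × 0.449 L ÷ 1000 = 6.52 mg
lactose: 1.4% w/v = 14 g/L → 14 × 0.449 L = 6.29 g
sodium carbonate: 0.39% w/v = 3.9 g/L → 3.9 × 0.449 L = 1.75 g
magnesium sulfate heptahydrate: 2.53 g/L × 0.449 L = 1.14 g

folic acid 0.12 mg; L-histidine 0.15 g; cobalt chloride hexahydrate 6.52 mg; lactose 6.29 g; sodium carbonate 1.75 g; magnesium sulfate heptahydrate 1.14 g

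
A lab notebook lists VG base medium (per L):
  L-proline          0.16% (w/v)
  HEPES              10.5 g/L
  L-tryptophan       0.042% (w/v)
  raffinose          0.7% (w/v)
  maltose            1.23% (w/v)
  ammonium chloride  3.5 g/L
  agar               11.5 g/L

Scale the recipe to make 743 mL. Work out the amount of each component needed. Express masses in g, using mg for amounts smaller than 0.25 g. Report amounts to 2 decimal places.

L-proline 1.19 g; HEPES 7.80 g; L-tryptophan 0.31 g; raffinose 5.20 g; maltose 9.14 g; ammonium chloride 2.60 g; agar 8.54 g

Scale factor relative to 1 L: 0.743.
L-proline: 0.16 g per 100 mL × 743 mL ÷ 100 = 1.19 g
HEPES: 10.5 g/L × 0.743 L = 7.80 g
L-tryptophan: 0.042 g per 100 mL × 743 mL ÷ 100 = 0.31 g
raffinose: 0.7% w/v = 7 g/L → 7 × 0.743 L = 5.20 g
maltose: 1.23% w/v = 12.3 g/L → 12.3 × 0.743 L = 9.14 g
ammonium chloride: 3.5 g/L × 0.743 L = 2.60 g
agar: 11.5 g/L × 0.743 L = 8.54 g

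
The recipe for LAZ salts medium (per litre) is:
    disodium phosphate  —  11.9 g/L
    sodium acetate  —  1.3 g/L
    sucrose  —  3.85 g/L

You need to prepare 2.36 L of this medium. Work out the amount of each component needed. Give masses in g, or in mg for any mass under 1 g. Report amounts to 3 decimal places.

Working volume: 2.36 L.
disodium phosphate: 11.9 g/L × 2.36 L = 28.084 g
sodium acetate: 1.3 g/L × 2.36 L = 3.068 g
sucrose: 3.85 g/L × 2.36 L = 9.086 g

disodium phosphate 28.084 g; sodium acetate 3.068 g; sucrose 9.086 g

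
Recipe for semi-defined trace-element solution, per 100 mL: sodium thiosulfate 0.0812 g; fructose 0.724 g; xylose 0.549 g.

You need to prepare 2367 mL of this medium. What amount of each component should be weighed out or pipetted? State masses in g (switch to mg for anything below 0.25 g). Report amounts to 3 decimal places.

Scale factor = 2367 mL / 100 mL = 23.67.
sodium thiosulfate: 0.0812 g × (2367 mL / 100 mL) = 1.922 g
fructose: 0.724 g × (2367 mL / 100 mL) = 17.137 g
xylose: 0.549 g × (2367 mL / 100 mL) = 12.995 g

sodium thiosulfate 1.922 g; fructose 17.137 g; xylose 12.995 g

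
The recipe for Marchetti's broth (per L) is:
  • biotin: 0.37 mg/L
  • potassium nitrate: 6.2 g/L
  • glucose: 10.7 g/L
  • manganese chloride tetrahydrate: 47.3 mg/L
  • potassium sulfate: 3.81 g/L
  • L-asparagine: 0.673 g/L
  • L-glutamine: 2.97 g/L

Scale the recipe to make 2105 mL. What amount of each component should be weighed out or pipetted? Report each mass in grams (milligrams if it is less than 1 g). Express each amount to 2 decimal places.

Working volume: 2105 mL = 2.105 L.
biotin: 0.37 mg/L × 2.105 L = 0.78 mg
potassium nitrate: 6.2 g/L × 2.105 L = 13.05 g
glucose: 10.7 g/L × 2.105 L = 22.52 g
manganese chloride tetrahydrate: 47.3 mg/L × 2.105 L = 99.57 mg
potassium sulfate: 3.81 g/L × 2.105 L = 8.02 g
L-asparagine: 0.673 g/L × 2.105 L = 1.42 g
L-glutamine: 2.97 g/L × 2.105 L = 6.25 g

biotin 0.78 mg; potassium nitrate 13.05 g; glucose 22.52 g; manganese chloride tetrahydrate 99.57 mg; potassium sulfate 8.02 g; L-asparagine 1.42 g; L-glutamine 6.25 g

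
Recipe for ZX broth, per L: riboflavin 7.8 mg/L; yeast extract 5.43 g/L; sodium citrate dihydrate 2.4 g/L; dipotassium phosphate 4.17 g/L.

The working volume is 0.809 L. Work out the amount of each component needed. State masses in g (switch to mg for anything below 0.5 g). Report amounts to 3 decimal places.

Scale factor relative to 1 L: 0.809.
riboflavin: 7.8 mg/L × 0.809 L = 6.310 mg
yeast extract: 5.43 g/L × 0.809 L = 4.393 g
sodium citrate dihydrate: 2.4 g/L × 0.809 L = 1.942 g
dipotassium phosphate: 4.17 g/L × 0.809 L = 3.374 g

riboflavin 6.310 mg; yeast extract 4.393 g; sodium citrate dihydrate 1.942 g; dipotassium phosphate 3.374 g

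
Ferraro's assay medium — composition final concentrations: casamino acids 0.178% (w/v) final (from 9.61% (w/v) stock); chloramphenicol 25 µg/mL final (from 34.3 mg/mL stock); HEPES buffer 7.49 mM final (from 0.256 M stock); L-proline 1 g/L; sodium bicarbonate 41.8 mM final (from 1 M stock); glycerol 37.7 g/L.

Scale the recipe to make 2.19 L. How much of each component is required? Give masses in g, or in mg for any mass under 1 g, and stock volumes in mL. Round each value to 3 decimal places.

Working volume: 2.19 L.
casamino acids: dilute stock: 0.178% ÷ 9.61% × 2190 mL = 40.564 mL
chloramphenicol: dilute stock: 25 µg/mL × 2190 mL ÷ 34300 µg/mL = 1.596 mL
HEPES buffer: V = C2·V2/C1 = 7.49 mM × 2190 mL ÷ 256 mM = 64.075 mL
L-proline: 1 g/L × 2.19 L = 2.190 g
sodium bicarbonate: C1V1 = C2V2 → 41.8 mM × 2190 mL ÷ 1000 mM = 91.542 mL
glycerol: 37.7 g/L × 2.19 L = 82.563 g

casamino acids 40.564 mL; chloramphenicol 1.596 mL; HEPES buffer 64.075 mL; L-proline 2.190 g; sodium bicarbonate 91.542 mL; glycerol 82.563 g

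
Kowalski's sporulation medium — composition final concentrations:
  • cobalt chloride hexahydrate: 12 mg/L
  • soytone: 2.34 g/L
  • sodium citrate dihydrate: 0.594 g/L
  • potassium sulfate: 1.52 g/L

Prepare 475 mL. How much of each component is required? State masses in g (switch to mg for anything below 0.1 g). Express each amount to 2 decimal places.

Scale factor relative to 1 L: 0.475.
cobalt chloride hexahydrate: 12 mg/L × 0.475 L = 5.70 mg
soytone: 2.34 g/L × 0.475 L = 1.11 g
sodium citrate dihydrate: 0.594 g/L × 0.475 L = 0.28 g
potassium sulfate: 1.52 g/L × 0.475 L = 0.72 g

cobalt chloride hexahydrate 5.70 mg; soytone 1.11 g; sodium citrate dihydrate 0.28 g; potassium sulfate 0.72 g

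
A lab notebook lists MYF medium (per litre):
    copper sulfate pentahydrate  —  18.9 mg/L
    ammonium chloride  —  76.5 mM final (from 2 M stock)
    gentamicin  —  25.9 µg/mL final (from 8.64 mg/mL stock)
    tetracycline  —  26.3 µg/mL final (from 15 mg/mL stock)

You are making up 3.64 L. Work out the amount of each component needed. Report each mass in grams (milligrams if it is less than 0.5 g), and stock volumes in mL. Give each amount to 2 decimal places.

Working volume: 3.64 L.
copper sulfate pentahydrate: 18.9 mg/L × 3.64 L = 68.80 mg
ammonium chloride: C1V1 = C2V2 → 76.5 mM × 3640 mL ÷ 2000 mM = 139.23 mL
gentamicin: C1V1 = C2V2 → 25.9 µg/mL × 3640 mL ÷ 8640 µg/mL = 10.91 mL
tetracycline: dilute stock: 26.3 µg/mL × 3640 mL ÷ 15000 µg/mL = 6.38 mL

copper sulfate pentahydrate 68.80 mg; ammonium chloride 139.23 mL; gentamicin 10.91 mL; tetracycline 6.38 mL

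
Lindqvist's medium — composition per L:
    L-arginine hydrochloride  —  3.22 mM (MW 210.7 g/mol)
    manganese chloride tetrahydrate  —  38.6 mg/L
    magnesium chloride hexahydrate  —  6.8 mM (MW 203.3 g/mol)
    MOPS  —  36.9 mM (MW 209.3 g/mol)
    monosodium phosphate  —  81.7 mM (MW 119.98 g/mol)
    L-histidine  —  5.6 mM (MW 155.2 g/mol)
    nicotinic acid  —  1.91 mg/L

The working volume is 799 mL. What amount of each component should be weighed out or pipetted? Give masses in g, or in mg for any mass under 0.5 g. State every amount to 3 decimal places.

Scale factor relative to 1 L: 0.799.
L-arginine hydrochloride: 3.22 mmol/L × 210.7 g/mol × 0.799 L ÷ 1000 = 0.542 g
manganese chloride tetrahydrate: 38.6 mg/L × 0.799 L = 30.841 mg
magnesium chloride hexahydrate: 6.8 mmol/L × 203.3 g/mol × 0.799 L ÷ 1000 = 1.105 g
MOPS: 36.9 mmol/L × 209.3 g/mol × 0.799 L ÷ 1000 = 6.171 g
monosodium phosphate: 81.7 mmol/L × 119.98 g/mol × 0.799 L ÷ 1000 = 7.832 g
L-histidine: 5.6 mmol/L × 155.2 g/mol × 0.799 L ÷ 1000 = 0.694 g
nicotinic acid: 1.91 mg/L × 0.799 L = 1.526 mg

L-arginine hydrochloride 0.542 g; manganese chloride tetrahydrate 30.841 mg; magnesium chloride hexahydrate 1.105 g; MOPS 6.171 g; monosodium phosphate 7.832 g; L-histidine 0.694 g; nicotinic acid 1.526 mg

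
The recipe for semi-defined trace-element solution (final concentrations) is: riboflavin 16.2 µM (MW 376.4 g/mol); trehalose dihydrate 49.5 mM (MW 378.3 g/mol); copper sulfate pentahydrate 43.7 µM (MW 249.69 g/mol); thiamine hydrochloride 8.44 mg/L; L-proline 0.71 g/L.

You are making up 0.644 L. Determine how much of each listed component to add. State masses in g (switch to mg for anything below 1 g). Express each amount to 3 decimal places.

Working volume: 0.644 L.
riboflavin: 16.2 µmol/L × 376.4 g/mol × 0.644 L ÷ 1000 = 3.927 mg
trehalose dihydrate: 49.5 mmol/L × 378.3 g/mol × 0.644 L ÷ 1000 = 12.059 g
copper sulfate pentahydrate: 43.7 µmol/L × 249.69 g/mol × 0.644 L ÷ 1000 = 7.027 mg
thiamine hydrochloride: 8.44 mg/L × 0.644 L = 5.435 mg
L-proline: 0.71 g/L × 0.644 L = 0.45724 g = 457.240 mg

riboflavin 3.927 mg; trehalose dihydrate 12.059 g; copper sulfate pentahydrate 7.027 mg; thiamine hydrochloride 5.435 mg; L-proline 457.240 mg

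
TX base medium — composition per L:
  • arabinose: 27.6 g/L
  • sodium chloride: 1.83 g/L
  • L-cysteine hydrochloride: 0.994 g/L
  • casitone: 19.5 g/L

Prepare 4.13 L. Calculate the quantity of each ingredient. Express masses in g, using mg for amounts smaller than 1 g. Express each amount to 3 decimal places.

arabinose 113.988 g; sodium chloride 7.558 g; L-cysteine hydrochloride 4.105 g; casitone 80.535 g

Working volume: 4.13 L.
arabinose: 27.6 g/L × 4.13 L = 113.988 g
sodium chloride: 1.83 g/L × 4.13 L = 7.558 g
L-cysteine hydrochloride: 0.994 g/L × 4.13 L = 4.105 g
casitone: 19.5 g/L × 4.13 L = 80.535 g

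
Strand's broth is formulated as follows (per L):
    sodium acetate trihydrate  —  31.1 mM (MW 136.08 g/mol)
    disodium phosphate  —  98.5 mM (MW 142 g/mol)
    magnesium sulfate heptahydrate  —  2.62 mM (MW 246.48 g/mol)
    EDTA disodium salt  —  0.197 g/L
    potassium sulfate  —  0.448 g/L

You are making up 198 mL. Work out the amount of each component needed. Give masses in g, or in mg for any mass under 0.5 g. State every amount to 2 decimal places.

Target volume = 198 mL = 0.198 L.
sodium acetate trihydrate: 31.1 mmol/L × 136.08 g/mol × 0.198 L ÷ 1000 = 0.84 g
disodium phosphate: 98.5 mmol/L × 142 g/mol × 0.198 L ÷ 1000 = 2.77 g
magnesium sulfate heptahydrate: 2.62 mmol/L × 246.48 mg/mmol × 0.198 L = 127.86 mg
EDTA disodium salt: 0.197 g/L × 0.198 L = 0.039006 g = 39.01 mg
potassium sulfate: 0.448 g/L × 0.198 L = 0.088704 g = 88.70 mg

sodium acetate trihydrate 0.84 g; disodium phosphate 2.77 g; magnesium sulfate heptahydrate 127.86 mg; EDTA disodium salt 39.01 mg; potassium sulfate 88.70 mg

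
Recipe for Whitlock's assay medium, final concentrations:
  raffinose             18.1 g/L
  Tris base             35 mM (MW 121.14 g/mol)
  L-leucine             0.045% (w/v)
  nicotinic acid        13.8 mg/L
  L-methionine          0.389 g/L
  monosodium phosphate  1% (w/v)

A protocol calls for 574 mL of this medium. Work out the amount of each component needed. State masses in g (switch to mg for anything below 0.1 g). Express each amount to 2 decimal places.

raffinose 10.39 g; Tris base 2.43 g; L-leucine 0.26 g; nicotinic acid 7.92 mg; L-methionine 0.22 g; monosodium phosphate 5.74 g

Working volume: 574 mL = 0.574 L.
raffinose: 18.1 g/L × 0.574 L = 10.39 g
Tris base: 35 mmol/L × 121.14 g/mol × 0.574 L ÷ 1000 = 2.43 g
L-leucine: 0.045 g per 100 mL × 574 mL ÷ 100 = 0.26 g
nicotinic acid: 13.8 mg/L × 0.574 L = 7.92 mg
L-methionine: 0.389 g/L × 0.574 L = 0.22 g
monosodium phosphate: 1% w/v = 10 g/L → 10 × 0.574 L = 5.74 g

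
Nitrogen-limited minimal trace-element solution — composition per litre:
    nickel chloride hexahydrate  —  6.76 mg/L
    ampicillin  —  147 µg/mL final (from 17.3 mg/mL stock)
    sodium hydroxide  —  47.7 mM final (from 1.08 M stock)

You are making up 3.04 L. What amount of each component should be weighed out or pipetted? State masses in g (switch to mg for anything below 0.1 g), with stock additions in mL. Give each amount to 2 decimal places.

Scale factor relative to 1 L: 3.04.
nickel chloride hexahydrate: 6.76 mg/L × 3.04 L = 20.55 mg
ampicillin: dilute stock: 147 µg/mL × 3040 mL ÷ 17300 µg/mL = 25.83 mL
sodium hydroxide: V = C2·V2/C1 = 47.7 mM × 3040 mL ÷ 1080 mM = 134.27 mL

nickel chloride hexahydrate 20.55 mg; ampicillin 25.83 mL; sodium hydroxide 134.27 mL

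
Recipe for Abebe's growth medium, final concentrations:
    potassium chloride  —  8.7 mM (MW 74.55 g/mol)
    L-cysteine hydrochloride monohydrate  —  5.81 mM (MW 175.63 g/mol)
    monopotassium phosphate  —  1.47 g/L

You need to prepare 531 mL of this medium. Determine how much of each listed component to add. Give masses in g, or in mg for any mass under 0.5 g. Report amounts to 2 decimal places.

Working volume: 531 mL = 0.531 L.
potassium chloride: 8.7 mmol/L × 74.55 mg/mmol × 0.531 L = 344.40 mg
L-cysteine hydrochloride monohydrate: 5.81 mmol/L × 175.63 g/mol × 0.531 L ÷ 1000 = 0.54 g
monopotassium phosphate: 1.47 g/L × 0.531 L = 0.78 g

potassium chloride 344.40 mg; L-cysteine hydrochloride monohydrate 0.54 g; monopotassium phosphate 0.78 g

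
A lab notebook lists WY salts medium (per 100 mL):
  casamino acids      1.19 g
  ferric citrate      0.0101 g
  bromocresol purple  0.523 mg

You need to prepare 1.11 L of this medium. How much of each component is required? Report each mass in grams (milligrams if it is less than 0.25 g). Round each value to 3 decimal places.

casamino acids 13.209 g; ferric citrate 112.110 mg; bromocresol purple 5.805 mg

Scale factor = 1110 mL / 100 mL = 11.1.
casamino acids: 1.19 g × (1110 mL / 100 mL) = 13.209 g
ferric citrate: 0.0101 g × (1110 mL / 100 mL) = 0.11211 g = 112.110 mg
bromocresol purple: 0.523 mg × (1110 mL / 100 mL) = 5.805 mg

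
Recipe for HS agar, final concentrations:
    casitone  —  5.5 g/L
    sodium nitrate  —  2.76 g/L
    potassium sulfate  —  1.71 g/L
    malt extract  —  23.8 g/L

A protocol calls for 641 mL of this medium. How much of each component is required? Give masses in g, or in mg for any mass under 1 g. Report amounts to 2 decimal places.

Working volume: 641 mL = 0.641 L.
casitone: 5.5 g/L × 0.641 L = 3.53 g
sodium nitrate: 2.76 g/L × 0.641 L = 1.77 g
potassium sulfate: 1.71 g/L × 0.641 L = 1.10 g
malt extract: 23.8 g/L × 0.641 L = 15.26 g

casitone 3.53 g; sodium nitrate 1.77 g; potassium sulfate 1.10 g; malt extract 15.26 g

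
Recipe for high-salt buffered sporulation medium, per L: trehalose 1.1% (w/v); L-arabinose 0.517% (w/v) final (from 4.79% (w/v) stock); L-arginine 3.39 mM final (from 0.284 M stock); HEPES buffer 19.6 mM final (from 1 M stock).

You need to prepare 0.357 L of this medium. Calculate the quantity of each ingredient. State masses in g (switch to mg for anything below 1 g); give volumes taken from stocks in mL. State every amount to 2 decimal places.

Working volume: 0.357 L.
trehalose: 1.1% w/v = 11 g/L → 11 × 0.357 L = 3.93 g
L-arabinose: V = C2·V2/C1 = 0.517% ÷ 4.79% × 357 mL = 38.53 mL
L-arginine: dilute stock: 3.39 mM × 357 mL ÷ 284 mM = 4.26 mL
HEPES buffer: C1V1 = C2V2 → 19.6 mM × 357 mL ÷ 1000 mM = 7.00 mL

trehalose 3.93 g; L-arabinose 38.53 mL; L-arginine 4.26 mL; HEPES buffer 7.00 mL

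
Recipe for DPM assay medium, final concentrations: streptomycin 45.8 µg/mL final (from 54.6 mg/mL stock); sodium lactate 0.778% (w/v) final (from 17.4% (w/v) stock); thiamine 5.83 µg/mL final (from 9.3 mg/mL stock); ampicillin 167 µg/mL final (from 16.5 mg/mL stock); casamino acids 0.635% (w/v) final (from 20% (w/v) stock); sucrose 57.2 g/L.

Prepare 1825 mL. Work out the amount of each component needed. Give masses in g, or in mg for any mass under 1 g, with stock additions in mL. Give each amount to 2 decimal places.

Target volume = 1825 mL = 1.825 L.
streptomycin: C1V1 = C2V2 → 45.8 µg/mL × 1825 mL ÷ 54600 µg/mL = 1.53 mL
sodium lactate: dilute stock: 0.778% ÷ 17.4% × 1825 mL = 81.60 mL
thiamine: C1V1 = C2V2 → 5.83 µg/mL × 1825 mL ÷ 9300 µg/mL = 1.14 mL
ampicillin: dilute stock: 167 µg/mL × 1825 mL ÷ 16500 µg/mL = 18.47 mL
casamino acids: dilute stock: 0.635% ÷ 20% × 1825 mL = 57.94 mL
sucrose: 57.2 g/L × 1.825 L = 104.39 g

streptomycin 1.53 mL; sodium lactate 81.60 mL; thiamine 1.14 mL; ampicillin 18.47 mL; casamino acids 57.94 mL; sucrose 104.39 g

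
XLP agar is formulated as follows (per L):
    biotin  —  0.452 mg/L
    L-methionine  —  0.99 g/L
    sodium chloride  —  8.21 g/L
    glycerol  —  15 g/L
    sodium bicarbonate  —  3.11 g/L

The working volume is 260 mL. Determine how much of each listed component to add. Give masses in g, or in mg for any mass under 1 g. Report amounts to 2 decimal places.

biotin 0.12 mg; L-methionine 257.40 mg; sodium chloride 2.13 g; glycerol 3.90 g; sodium bicarbonate 808.60 mg

Working volume: 260 mL = 0.26 L.
biotin: 0.452 mg/L × 0.26 L = 0.12 mg
L-methionine: 0.99 g/L × 0.26 L = 0.2574 g = 257.40 mg
sodium chloride: 8.21 g/L × 0.26 L = 2.13 g
glycerol: 15 g/L × 0.26 L = 3.90 g
sodium bicarbonate: 3.11 g/L × 0.26 L = 0.8086 g = 808.60 mg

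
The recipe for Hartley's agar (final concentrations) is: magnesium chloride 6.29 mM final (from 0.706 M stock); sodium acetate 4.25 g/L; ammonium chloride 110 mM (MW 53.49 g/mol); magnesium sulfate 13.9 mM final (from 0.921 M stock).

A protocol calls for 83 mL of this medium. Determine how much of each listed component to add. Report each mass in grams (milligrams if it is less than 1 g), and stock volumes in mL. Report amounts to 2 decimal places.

Working volume: 83 mL = 0.083 L.
magnesium chloride: C1V1 = C2V2 → 6.29 mM × 83 mL ÷ 706 mM = 0.74 mL
sodium acetate: 4.25 g/L × 0.083 L = 0.35275 g = 352.75 mg
ammonium chloride: 110 mmol/L × 53.49 mg/mmol × 0.083 L = 488.36 mg
magnesium sulfate: dilute stock: 13.9 mM × 83 mL ÷ 921 mM = 1.25 mL

magnesium chloride 0.74 mL; sodium acetate 352.75 mg; ammonium chloride 488.36 mg; magnesium sulfate 1.25 mL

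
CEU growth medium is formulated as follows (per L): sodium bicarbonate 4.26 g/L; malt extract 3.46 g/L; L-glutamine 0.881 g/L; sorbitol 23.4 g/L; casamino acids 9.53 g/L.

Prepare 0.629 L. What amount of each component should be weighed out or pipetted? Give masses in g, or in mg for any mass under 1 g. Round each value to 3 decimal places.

sodium bicarbonate 2.680 g; malt extract 2.176 g; L-glutamine 554.149 mg; sorbitol 14.719 g; casamino acids 5.994 g

Scale factor relative to 1 L: 0.629.
sodium bicarbonate: 4.26 g/L × 0.629 L = 2.680 g
malt extract: 3.46 g/L × 0.629 L = 2.176 g
L-glutamine: 0.881 g/L × 0.629 L = 0.554149 g = 554.149 mg
sorbitol: 23.4 g/L × 0.629 L = 14.719 g
casamino acids: 9.53 g/L × 0.629 L = 5.994 g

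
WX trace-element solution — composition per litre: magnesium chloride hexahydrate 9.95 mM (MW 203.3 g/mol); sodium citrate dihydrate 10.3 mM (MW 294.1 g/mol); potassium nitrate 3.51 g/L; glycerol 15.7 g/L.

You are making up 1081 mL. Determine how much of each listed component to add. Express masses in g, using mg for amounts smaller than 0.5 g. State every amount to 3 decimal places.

magnesium chloride hexahydrate 2.187 g; sodium citrate dihydrate 3.275 g; potassium nitrate 3.794 g; glycerol 16.972 g

Scale factor relative to 1 L: 1.081.
magnesium chloride hexahydrate: 9.95 mmol/L × 203.3 g/mol × 1.081 L ÷ 1000 = 2.187 g
sodium citrate dihydrate: 10.3 mmol/L × 294.1 g/mol × 1.081 L ÷ 1000 = 3.275 g
potassium nitrate: 3.51 g/L × 1.081 L = 3.794 g
glycerol: 15.7 g/L × 1.081 L = 16.972 g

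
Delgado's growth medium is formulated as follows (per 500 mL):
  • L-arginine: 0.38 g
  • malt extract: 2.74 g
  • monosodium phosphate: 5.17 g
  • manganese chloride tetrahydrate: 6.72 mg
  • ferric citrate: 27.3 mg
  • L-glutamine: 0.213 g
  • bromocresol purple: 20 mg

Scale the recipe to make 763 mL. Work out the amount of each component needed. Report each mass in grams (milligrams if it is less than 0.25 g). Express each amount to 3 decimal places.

L-arginine 0.580 g; malt extract 4.181 g; monosodium phosphate 7.889 g; manganese chloride tetrahydrate 10.255 mg; ferric citrate 41.660 mg; L-glutamine 0.325 g; bromocresol purple 30.520 mg

Ratio of target to recipe volume: 763 / 500 = 1.526.
L-arginine: 0.38 g × (763 mL / 500 mL) = 0.580 g
malt extract: 2.74 g × (763 mL / 500 mL) = 4.181 g
monosodium phosphate: 5.17 g × (763 mL / 500 mL) = 7.889 g
manganese chloride tetrahydrate: 6.72 mg × (763 mL / 500 mL) = 10.255 mg
ferric citrate: 27.3 mg × (763 mL / 500 mL) = 41.660 mg
L-glutamine: 0.213 g × (763 mL / 500 mL) = 0.325 g
bromocresol purple: 20 mg × (763 mL / 500 mL) = 30.520 mg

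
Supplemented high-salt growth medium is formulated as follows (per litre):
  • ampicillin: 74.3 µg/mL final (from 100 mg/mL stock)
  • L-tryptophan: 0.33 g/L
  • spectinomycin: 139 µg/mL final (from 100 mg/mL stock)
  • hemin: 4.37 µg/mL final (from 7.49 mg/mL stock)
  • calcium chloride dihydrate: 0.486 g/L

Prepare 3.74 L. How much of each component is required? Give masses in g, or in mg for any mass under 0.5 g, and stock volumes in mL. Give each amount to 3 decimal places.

ampicillin 2.779 mL; L-tryptophan 1.234 g; spectinomycin 5.199 mL; hemin 2.182 mL; calcium chloride dihydrate 1.818 g

Working volume: 3.74 L.
ampicillin: V = C2·V2/C1 = 74.3 µg/mL × 3740 mL ÷ 100000 µg/mL = 2.779 mL
L-tryptophan: 0.33 g/L × 3.74 L = 1.234 g
spectinomycin: dilute stock: 139 µg/mL × 3740 mL ÷ 100000 µg/mL = 5.199 mL
hemin: C1V1 = C2V2 → 4.37 µg/mL × 3740 mL ÷ 7490 µg/mL = 2.182 mL
calcium chloride dihydrate: 0.486 g/L × 3.74 L = 1.818 g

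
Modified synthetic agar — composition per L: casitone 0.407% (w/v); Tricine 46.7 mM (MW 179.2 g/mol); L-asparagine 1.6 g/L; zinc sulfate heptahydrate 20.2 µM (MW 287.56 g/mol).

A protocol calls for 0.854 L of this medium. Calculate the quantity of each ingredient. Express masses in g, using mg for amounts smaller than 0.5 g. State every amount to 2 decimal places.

casitone 3.48 g; Tricine 7.15 g; L-asparagine 1.37 g; zinc sulfate heptahydrate 4.96 mg

Working volume: 0.854 L.
casitone: 0.407% w/v = 4.07 g/L → 4.07 × 0.854 L = 3.48 g
Tricine: 46.7 mmol/L × 179.2 g/mol × 0.854 L ÷ 1000 = 7.15 g
L-asparagine: 1.6 g/L × 0.854 L = 1.37 g
zinc sulfate heptahydrate: 20.2 µmol/L × 287.56 g/mol × 0.854 L ÷ 1000 = 4.96 mg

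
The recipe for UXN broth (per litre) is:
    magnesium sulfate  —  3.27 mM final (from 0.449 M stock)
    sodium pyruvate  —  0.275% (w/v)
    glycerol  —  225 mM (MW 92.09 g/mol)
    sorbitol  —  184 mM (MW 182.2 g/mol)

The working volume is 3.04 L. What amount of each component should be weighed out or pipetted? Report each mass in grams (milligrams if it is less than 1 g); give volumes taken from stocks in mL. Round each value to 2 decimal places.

magnesium sulfate 22.14 mL; sodium pyruvate 8.36 g; glycerol 62.99 g; sorbitol 101.92 g

Scale factor relative to 1 L: 3.04.
magnesium sulfate: C1V1 = C2V2 → 3.27 mM × 3040 mL ÷ 449 mM = 22.14 mL
sodium pyruvate: 0.275 g per 100 mL × 3040 mL ÷ 100 = 8.36 g
glycerol: 225 mmol/L × 92.09 g/mol × 3.04 L ÷ 1000 = 62.99 g
sorbitol: 184 mmol/L × 182.2 g/mol × 3.04 L ÷ 1000 = 101.92 g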